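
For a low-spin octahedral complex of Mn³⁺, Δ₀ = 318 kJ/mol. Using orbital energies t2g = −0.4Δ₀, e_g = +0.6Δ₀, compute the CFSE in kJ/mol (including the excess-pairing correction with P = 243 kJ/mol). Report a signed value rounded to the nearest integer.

Mn is in group 7, so Mn³⁺ is d⁴ (7 − 3 = 4).
Electron filling gives t2g^4 e_g^0.
CFSE(orbital) = 4×(-0.4Δ₀) + 0×(0.6Δ₀) = -1.6Δ₀; with Δ₀ = 318 kJ/mol that is -509 kJ/mol.
High-spin d⁴ would be t2g^3 e_g^1 with 0 pairs; low-spin has 1, so 1 excess pair costs +1P = +243 kJ/mol.
Overall CFSE = -509 + 243 = -266 kJ/mol.

-266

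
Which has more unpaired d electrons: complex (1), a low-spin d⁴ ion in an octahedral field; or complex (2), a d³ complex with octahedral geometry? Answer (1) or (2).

(1): t₂g⁴ eg⁰ → 2 unpaired.
(2): t₂g³ eg⁰ → 3 unpaired.
So (2) has more unpaired electrons.

(2)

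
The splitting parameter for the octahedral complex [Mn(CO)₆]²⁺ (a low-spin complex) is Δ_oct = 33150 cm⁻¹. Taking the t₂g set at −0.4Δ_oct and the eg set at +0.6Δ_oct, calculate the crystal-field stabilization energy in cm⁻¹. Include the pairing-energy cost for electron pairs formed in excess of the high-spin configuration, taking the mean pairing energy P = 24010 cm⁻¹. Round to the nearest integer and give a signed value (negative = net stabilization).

-18280

CO is neutral, so the +2 overall charge sits on Mn: oxidation state +2.
Mn sits in group 7; removing 2 electrons leaves Mn²⁺ with 7 − 2 = 5 d electrons.
Electron filling gives t₂g⁵ eg⁰.
CFSE(orbital) = 5×(-0.4Δ_oct) + 0×(0.6Δ_oct) = -2.0Δ_oct; with Δ_oct = 33150 cm⁻¹ that is -66300 cm⁻¹.
Relative to high-spin t₂g³ eg² (0 paired), the low-spin configuration has 2 additional pairs, contributing +2 × 24010 = +48020 cm⁻¹.
Net CFSE = -66300 + 48020 = -18280 cm⁻¹.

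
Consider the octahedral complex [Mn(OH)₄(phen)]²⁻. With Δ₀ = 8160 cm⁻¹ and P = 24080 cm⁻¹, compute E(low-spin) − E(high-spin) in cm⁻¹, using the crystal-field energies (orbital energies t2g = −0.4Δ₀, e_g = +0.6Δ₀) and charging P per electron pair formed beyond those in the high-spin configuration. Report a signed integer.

31840

Ligand charges: 4×(-1) from OH⁻ and 1×(+0) from phen sum to -4; with overall charge -2, Mn is +2.
Group 7 minus oxidation state +2 gives a d⁵ configuration for Mn²⁺.
In the high-spin limit (t2g^3 e_g^2) the orbital term is 0.0Δ₀ = 0 cm⁻¹, with no excess pairing.
For low-spin the configuration is t2g^5 e_g^0: orbital energy -2.0 × 8160 = -16320 cm⁻¹, and 2 additional pairs relative to high-spin add 48160 cm⁻¹, giving 31840 cm⁻¹.
E(LS) − E(HS) = 31840 − (0) = 31840 cm⁻¹.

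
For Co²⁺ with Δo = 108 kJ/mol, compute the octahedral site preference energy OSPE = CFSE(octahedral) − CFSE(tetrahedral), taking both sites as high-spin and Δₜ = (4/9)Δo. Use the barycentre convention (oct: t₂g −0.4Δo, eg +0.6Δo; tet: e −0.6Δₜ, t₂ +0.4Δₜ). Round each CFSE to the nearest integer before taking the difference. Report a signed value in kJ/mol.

Co²⁺: group 9, so d-count = 9 − 2 = 7.
Octahedral high-spin t₂g⁵ eg²: CFSE = -0.8 × 108 = -86 kJ/mol.
In a tetrahedral site the filling is e⁴ t₂³: CFSE(tet) = -1.2Δₜ = -1.2 × (4/9)(108) = -58 kJ/mol.
Subtracting, OSPE = -86 − (-58) = -28 kJ/mol.

-28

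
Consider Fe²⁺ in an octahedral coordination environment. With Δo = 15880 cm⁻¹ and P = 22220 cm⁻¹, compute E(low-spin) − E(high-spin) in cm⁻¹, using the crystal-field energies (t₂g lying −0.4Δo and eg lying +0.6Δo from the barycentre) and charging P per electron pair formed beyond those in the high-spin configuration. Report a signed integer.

Fe sits in group 8; removing 2 electrons leaves Fe²⁺ with 8 − 2 = 6 d electrons.
High-spin: t₂g⁴ eg², CFSE = -0.4Δo = -6352 cm⁻¹.
Low-spin: t₂g⁶ eg⁰, orbital CFSE = -2.4Δo = -38112 cm⁻¹; plus 2 excess pairs × P = +44440 cm⁻¹; total 6328 cm⁻¹.
The difference is 6328 − (-6352) = 12680 cm⁻¹, so high-spin lies lower.

12680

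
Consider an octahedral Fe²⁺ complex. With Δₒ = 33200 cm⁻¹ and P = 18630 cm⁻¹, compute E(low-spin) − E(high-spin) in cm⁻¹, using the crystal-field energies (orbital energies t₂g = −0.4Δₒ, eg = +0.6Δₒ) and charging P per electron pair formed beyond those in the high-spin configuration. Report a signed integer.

-29140

Fe sits in group 8; removing 2 electrons leaves Fe²⁺ with 8 − 2 = 6 d electrons.
High-spin: t₂g⁴ eg², CFSE = -0.4Δₒ = -13280 cm⁻¹.
For low-spin the configuration is t₂g⁶ eg⁰: orbital energy -2.4 × 33200 = -79680 cm⁻¹, and 2 additional pairs relative to high-spin add 37260 cm⁻¹, giving -42420 cm⁻¹.
E(LS) − E(HS) = -42420 − (-13280) = -29140 cm⁻¹.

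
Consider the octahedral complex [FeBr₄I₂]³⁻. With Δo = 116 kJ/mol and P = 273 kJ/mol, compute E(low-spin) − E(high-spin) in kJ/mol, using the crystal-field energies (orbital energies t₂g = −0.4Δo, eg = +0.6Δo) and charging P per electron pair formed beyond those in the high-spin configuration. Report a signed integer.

314

Ligand charges: 4×(-1) from Br⁻ and 2×(-1) from I⁻ sum to -6; with overall charge -3, Fe is +3.
Fe is in group 8, so Fe³⁺ is d⁵ (8 − 3 = 5).
In the high-spin limit (t₂g³ eg²) the orbital term is 0.0Δo = 0 kJ/mol, with no excess pairing.
Low-spin: t₂g⁵ eg⁰, orbital CFSE = -2.0Δo = -232 kJ/mol; plus 2 excess pairs × P = +546 kJ/mol; total 314 kJ/mol.
The difference is 314 − (0) = 314 kJ/mol, so high-spin lies lower.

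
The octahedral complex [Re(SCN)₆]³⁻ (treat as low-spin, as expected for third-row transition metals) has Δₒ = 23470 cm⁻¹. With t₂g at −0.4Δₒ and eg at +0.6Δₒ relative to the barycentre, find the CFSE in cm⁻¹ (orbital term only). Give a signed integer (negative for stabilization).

Each SCN⁻ contributes -1; 6 × (-1) = -6. With overall charge -3, Re is in the +3 oxidation state.
Re³⁺: group 7, so d-count = 7 − 3 = 4.
Configuration: t₂g⁴ eg⁰.
The orbital stabilization is -1.6Δₒ = -1.6 × 23470 = -37552 cm⁻¹.

-37552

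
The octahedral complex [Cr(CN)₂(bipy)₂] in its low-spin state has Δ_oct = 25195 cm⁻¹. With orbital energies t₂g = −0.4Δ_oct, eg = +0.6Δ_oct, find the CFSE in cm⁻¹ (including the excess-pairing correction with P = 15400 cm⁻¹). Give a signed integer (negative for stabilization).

Ligand charges: 2×(-1) from CN⁻ and 2×(+0) from bipy sum to -2; with overall charge +0, Cr is +2.
Cr²⁺: group 6, so d-count = 6 − 2 = 4.
The d⁴ electrons fill as t₂g⁴ eg⁰.
CFSE(orbital) = 4×(-0.4Δ_oct) + 0×(0.6Δ_oct) = -1.6Δ_oct; with Δ_oct = 25195 cm⁻¹ that is -40312 cm⁻¹.
Pairing penalty: 1 pair vs 0 in the high-spin reference → 1 extra × P = 15400 cm⁻¹.
Overall CFSE = -40312 + 15400 = -24912 cm⁻¹.

-24912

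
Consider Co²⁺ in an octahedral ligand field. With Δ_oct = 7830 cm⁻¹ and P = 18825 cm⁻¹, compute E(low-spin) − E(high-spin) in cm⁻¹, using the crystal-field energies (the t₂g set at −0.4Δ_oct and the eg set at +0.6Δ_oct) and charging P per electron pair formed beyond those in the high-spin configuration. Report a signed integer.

10995

Co sits in group 9; removing 2 electrons leaves Co²⁺ with 9 − 2 = 7 d electrons.
High-spin: t₂g⁵ eg², CFSE = -0.8Δ_oct = -6264 cm⁻¹.
Low-spin t₂g⁶ eg¹ gives -1.8Δ_oct = -14094 cm⁻¹, but forming 1 extra pair costs 1P = 18825 cm⁻¹, so E(LS) = -14094 + 18825 = 4731 cm⁻¹.
The difference is 4731 − (-6264) = 10995 cm⁻¹, so high-spin lies lower.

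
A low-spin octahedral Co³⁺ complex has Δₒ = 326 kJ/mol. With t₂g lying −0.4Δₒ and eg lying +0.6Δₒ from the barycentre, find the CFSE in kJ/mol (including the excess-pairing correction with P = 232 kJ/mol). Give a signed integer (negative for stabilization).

Co³⁺: group 9, so d-count = 9 − 3 = 6.
Configuration: t₂g⁶ eg⁰.
Orbital CFSE = 6(-0.4) + 0(0.6) = -2.4Δₒ = -2.4 × 326 = -782 kJ/mol.
Pairing penalty: 3 pairs vs 1 in the high-spin reference → 2 extra × P = 464 kJ/mol.
Overall CFSE = -782 + 464 = -318 kJ/mol.

-318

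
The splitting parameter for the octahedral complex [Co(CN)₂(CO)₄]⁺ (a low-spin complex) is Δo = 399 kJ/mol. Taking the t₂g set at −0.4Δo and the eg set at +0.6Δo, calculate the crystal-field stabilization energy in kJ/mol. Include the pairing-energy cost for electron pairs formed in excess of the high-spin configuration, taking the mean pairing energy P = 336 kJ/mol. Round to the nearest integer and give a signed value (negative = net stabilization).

-286

Ligand charges: 2×(-1) from CN⁻ and 4×(+0) from CO sum to -2; with overall charge +1, Co is +3.
Co sits in group 9; removing 3 electrons leaves Co³⁺ with 9 − 3 = 6 d electrons.
The d⁶ electrons fill as t₂g⁶ eg⁰.
CFSE(orbital) = 6×(-0.4Δo) + 0×(0.6Δo) = -2.4Δo; with Δo = 399 kJ/mol that is -958 kJ/mol.
High-spin d⁶ would be t₂g⁴ eg² with 1 pair; low-spin has 3, so 2 excess pairs cost +2P = +672 kJ/mol.
Net CFSE = -958 + 672 = -286 kJ/mol.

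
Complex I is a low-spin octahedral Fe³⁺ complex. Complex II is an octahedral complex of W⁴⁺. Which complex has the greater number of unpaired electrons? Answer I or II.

I: Fe is in group 8, so Fe³⁺ is d⁵ (8 − 3 = 5); t₂g⁵ eg⁰ → 1 unpaired.
II: W sits in group 6; removing 4 electrons leaves W⁴⁺ with 6 − 4 = 2 d electrons; For octahedral d² the high- and low-spin configurations coincide; t₂g² eg⁰ → 2 unpaired.
So II has more unpaired electrons.

II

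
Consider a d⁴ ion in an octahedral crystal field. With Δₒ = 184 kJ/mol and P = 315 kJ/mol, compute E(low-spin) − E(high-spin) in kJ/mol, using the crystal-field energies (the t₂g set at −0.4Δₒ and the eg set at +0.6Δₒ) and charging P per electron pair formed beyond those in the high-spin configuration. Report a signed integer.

131

High-spin d⁴ fills as t₂g³ eg¹ with CFSE 3(−0.4) + 1(+0.6) = -0.6Δₒ = -110 kJ/mol.
For low-spin the configuration is t₂g⁴ eg⁰: orbital energy -1.6 × 184 = -294 kJ/mol, and 1 additional pair relative to high-spin adds 315 kJ/mol, giving 21 kJ/mol.
Thus E(LS) − E(HS) = 131 kJ/mol.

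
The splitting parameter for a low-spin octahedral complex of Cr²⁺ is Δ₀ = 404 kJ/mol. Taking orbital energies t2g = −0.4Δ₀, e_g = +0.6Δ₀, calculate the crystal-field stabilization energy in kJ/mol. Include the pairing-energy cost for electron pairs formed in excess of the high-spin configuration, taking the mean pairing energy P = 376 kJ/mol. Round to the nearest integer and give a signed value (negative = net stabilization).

Group 6 minus oxidation state +2 gives a d⁴ configuration for Cr²⁺.
The d⁴ electrons fill as t2g^4 e_g^0.
Orbital CFSE = 4(-0.4) + 0(0.6) = -1.6Δ₀ = -1.6 × 404 = -646 kJ/mol.
High-spin d⁴ would be t2g^3 e_g^1 with 0 pairs; low-spin has 1, so 1 excess pair costs +1P = +376 kJ/mol.
Overall CFSE = -646 + 376 = -270 kJ/mol.

-270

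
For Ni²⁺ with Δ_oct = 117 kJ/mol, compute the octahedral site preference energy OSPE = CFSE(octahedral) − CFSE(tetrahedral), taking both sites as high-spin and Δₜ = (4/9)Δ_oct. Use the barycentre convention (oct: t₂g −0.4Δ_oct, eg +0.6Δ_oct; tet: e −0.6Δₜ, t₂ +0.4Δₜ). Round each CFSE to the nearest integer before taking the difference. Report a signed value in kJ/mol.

-98

Ni sits in group 10; removing 2 electrons leaves Ni²⁺ with 10 − 2 = 8 d electrons.
Octahedral (high-spin): t₂g⁶ eg², CFSE = 6(−0.4) + 2(+0.6) = -1.2Δ_oct = -1.2 × 117 = -140 kJ/mol.
Tetrahedral: e⁴ t₂⁴, CFSE = 4(−0.6) + 4(+0.4) = -0.8Δₜ = -0.8 × (4/9) × 117 = -42 kJ/mol.
Subtracting, OSPE = -140 − (-42) = -98 kJ/mol.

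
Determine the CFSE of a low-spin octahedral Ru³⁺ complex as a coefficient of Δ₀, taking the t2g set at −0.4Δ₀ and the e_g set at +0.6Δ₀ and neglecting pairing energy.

-2.0 Δ₀

Group 8 minus oxidation state +3 gives a d⁵ configuration for Ru³⁺.
Configuration: t2g^5 e_g^0.
CFSE = 5(-0.4Δ₀) + 0(0.6Δ₀) = -2.0Δ₀ + 0.0Δ₀ = -2.0Δ₀.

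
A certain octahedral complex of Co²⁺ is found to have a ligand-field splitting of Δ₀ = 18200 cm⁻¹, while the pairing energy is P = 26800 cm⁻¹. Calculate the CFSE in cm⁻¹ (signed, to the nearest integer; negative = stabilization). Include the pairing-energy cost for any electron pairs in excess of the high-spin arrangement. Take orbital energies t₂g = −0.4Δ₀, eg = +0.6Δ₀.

-14560

Group 9 minus oxidation state +2 gives a d⁷ configuration for Co²⁺.
Since Δ₀ = 18200 cm⁻¹ < P = 26800 cm⁻¹, the complex adopts the high-spin configuration.
Filling d⁷ accordingly: t₂g⁵ eg².
Orbital CFSE = -0.8Δ₀ = -0.8 × 18200 = -14560 cm⁻¹.
High-spin has no excess pairs, so no pairing correction applies.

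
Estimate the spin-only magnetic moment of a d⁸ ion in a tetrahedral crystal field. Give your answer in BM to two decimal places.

2.83 BM

Tetrahedral fields are weak (Δₜ ≈ 4/9 Δₒ), so electrons fill high-spin.
Configuration: e⁴ t₂⁴ → 2 unpaired electrons.
μ(spin-only) = √[2(2+2)] = √8 ≈ 2.83 BM.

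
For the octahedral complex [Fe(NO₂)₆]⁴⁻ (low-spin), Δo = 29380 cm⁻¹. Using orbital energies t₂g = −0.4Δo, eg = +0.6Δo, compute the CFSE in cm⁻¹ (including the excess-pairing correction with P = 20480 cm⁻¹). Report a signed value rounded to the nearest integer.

-29552

Each NO₂⁻ contributes -1; 6 × (-1) = -6. With overall charge -4, Fe is in the +2 oxidation state.
Fe is in group 8, so Fe²⁺ is d⁶ (8 − 2 = 6).
Configuration: t₂g⁶ eg⁰.
The orbital stabilization is -2.4Δo = -2.4 × 29380 = -70512 cm⁻¹.
Pairing penalty: 3 pairs vs 1 in the high-spin reference → 2 extra × P = 40960 cm⁻¹.
Net CFSE = -70512 + 40960 = -29552 cm⁻¹.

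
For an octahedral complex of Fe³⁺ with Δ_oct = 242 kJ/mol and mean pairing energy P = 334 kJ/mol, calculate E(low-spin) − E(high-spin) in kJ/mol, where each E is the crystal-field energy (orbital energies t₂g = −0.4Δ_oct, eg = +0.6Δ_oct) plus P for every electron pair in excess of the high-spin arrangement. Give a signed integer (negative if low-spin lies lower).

184

Group 8 minus oxidation state +3 gives a d⁵ configuration for Fe³⁺.
In the high-spin limit (t₂g³ eg²) the orbital term is 0.0Δ_oct = 0 kJ/mol, with no excess pairing.
Low-spin: t₂g⁵ eg⁰, orbital CFSE = -2.0Δ_oct = -484 kJ/mol; plus 2 excess pairs × P = +668 kJ/mol; total 184 kJ/mol.
E(LS) − E(HS) = 184 − (0) = 184 kJ/mol.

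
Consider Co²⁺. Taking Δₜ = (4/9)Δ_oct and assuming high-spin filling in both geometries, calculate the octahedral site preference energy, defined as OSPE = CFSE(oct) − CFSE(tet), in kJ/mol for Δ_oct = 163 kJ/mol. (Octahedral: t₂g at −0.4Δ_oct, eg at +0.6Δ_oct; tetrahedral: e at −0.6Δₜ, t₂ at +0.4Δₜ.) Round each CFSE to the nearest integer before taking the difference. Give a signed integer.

-43

Co sits in group 9; removing 2 electrons leaves Co²⁺ with 9 − 2 = 7 d electrons.
Octahedral high-spin t₂g⁵ eg²: CFSE = -0.8 × 163 = -130 kJ/mol.
In a tetrahedral site the filling is e⁴ t₂³: CFSE(tet) = -1.2Δₜ = -1.2 × (4/9)(163) = -87 kJ/mol.
OSPE = CFSE(oct) − CFSE(tet) = -130 − (-87) = -43 kJ/mol.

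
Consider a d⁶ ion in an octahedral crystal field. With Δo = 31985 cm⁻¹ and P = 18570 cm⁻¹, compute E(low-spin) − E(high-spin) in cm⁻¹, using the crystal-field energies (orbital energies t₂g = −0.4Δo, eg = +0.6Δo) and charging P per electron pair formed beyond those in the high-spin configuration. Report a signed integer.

High-spin: t₂g⁴ eg², CFSE = -0.4Δo = -12794 cm⁻¹.
Low-spin: t₂g⁶ eg⁰, orbital CFSE = -2.4Δo = -76764 cm⁻¹; plus 2 excess pairs × P = +37140 cm⁻¹; total -39624 cm⁻¹.
E(LS) − E(HS) = -39624 − (-12794) = -26830 cm⁻¹.

-26830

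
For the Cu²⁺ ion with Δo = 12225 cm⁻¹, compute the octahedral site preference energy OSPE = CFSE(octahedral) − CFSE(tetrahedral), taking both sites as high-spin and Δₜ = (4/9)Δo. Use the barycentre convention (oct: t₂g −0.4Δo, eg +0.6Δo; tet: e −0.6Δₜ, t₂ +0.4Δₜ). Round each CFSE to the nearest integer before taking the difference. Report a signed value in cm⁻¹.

Cu is in group 11, so Cu²⁺ is d⁹ (11 − 2 = 9).
In an octahedral site d⁹ (HS) is t₂g⁶ eg³, giving CFSE(oct) = -0.6Δo = -7335 cm⁻¹.
In a tetrahedral site the filling is e⁴ t₂⁵: CFSE(tet) = -0.4Δₜ = -0.4 × (4/9)(12225) = -2173 cm⁻¹.
OSPE = -7335 − (-2173) = -5162 cm⁻¹.

-5162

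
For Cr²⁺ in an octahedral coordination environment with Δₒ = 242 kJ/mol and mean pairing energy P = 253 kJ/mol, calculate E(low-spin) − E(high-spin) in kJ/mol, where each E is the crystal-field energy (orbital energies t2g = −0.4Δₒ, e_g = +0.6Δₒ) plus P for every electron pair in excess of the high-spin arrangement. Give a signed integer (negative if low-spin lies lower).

Cr²⁺: group 6, so d-count = 6 − 2 = 4.
High-spin: t2g^3 e_g^1, CFSE = -0.6Δₒ = -145 kJ/mol.
Low-spin: t2g^4 e_g^0, orbital CFSE = -1.6Δₒ = -387 kJ/mol; plus 1 excess pair × P = +253 kJ/mol; total -134 kJ/mol.
The difference is -134 − (-145) = 11 kJ/mol, so high-spin lies lower.

11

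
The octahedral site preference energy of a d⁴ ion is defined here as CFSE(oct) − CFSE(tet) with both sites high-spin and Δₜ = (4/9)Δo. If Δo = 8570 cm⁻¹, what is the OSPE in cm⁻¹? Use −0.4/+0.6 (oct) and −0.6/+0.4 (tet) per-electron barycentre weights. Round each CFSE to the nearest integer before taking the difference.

-3618

Octahedral high-spin t2g^3 e_g^1: CFSE = -0.6 × 8570 = -5142 cm⁻¹.
Tetrahedral e^2 t2^2 gives -0.4Δₜ = -0.4 × (4/9) × 8570 = -1524 cm⁻¹.
Subtracting, OSPE = -5142 − (-1524) = -3618 cm⁻¹.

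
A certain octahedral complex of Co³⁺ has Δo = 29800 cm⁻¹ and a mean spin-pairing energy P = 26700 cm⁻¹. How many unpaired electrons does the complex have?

Co³⁺: group 9, so d-count = 9 − 3 = 6.
Since Δo = 29800 cm⁻¹ > P = 26700 cm⁻¹, the complex adopts the low-spin configuration.
That gives t₂g⁶ eg⁰.
Unpaired electrons: 0.

0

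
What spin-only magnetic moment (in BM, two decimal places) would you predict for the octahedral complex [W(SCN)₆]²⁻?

2.83 BM

Each SCN⁻ contributes -1; 6 × (-1) = -6. With overall charge -2, W is in the +4 oxidation state.
Group 6 minus oxidation state +4 gives a d² configuration for W⁴⁺.
Configuration: t2g^2 e_g^0 → 2 unpaired electrons.
μ(spin-only) = √[2(2+2)] = √8 ≈ 2.83 BM.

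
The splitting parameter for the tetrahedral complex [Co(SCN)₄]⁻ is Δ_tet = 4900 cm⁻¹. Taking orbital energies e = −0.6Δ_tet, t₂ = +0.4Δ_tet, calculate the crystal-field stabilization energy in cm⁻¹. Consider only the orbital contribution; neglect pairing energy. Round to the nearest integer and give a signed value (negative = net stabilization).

Each SCN⁻ contributes -1; 4 × (-1) = -4. With overall charge -1, Co is in the +3 oxidation state.
Co sits in group 9; removing 3 electrons leaves Co³⁺ with 9 − 3 = 6 d electrons.
With tetrahedral geometry the complex is necessarily high-spin.
The d⁶ electrons fill as e³ t₂³.
Orbital CFSE = 3(-0.6) + 3(0.4) = -0.6Δ_tet = -0.6 × 4900 = -2940 cm⁻¹.

-2940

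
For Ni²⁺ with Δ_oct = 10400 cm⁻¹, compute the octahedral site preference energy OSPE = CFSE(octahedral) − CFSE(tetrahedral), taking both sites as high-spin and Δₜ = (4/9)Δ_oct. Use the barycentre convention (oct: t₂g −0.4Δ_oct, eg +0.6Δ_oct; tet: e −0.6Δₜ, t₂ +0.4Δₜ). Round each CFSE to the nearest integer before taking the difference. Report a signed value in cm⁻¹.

Group 10 minus oxidation state +2 gives a d⁸ configuration for Ni²⁺.
Octahedral high-spin t₂g⁶ eg²: CFSE = -1.2 × 10400 = -12480 cm⁻¹.
In a tetrahedral site the filling is e⁴ t₂⁴: CFSE(tet) = -0.8Δₜ = -0.8 × (4/9)(10400) = -3698 cm⁻¹.
Subtracting, OSPE = -12480 − (-3698) = -8782 cm⁻¹.

-8782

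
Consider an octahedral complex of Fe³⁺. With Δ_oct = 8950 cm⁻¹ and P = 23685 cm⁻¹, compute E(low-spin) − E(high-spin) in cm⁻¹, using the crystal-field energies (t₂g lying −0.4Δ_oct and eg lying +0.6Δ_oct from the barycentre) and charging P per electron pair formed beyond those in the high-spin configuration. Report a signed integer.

29470

Group 8 minus oxidation state +3 gives a d⁵ configuration for Fe³⁺.
High-spin: t₂g³ eg², CFSE = 0.0Δ_oct = 0 cm⁻¹.
For low-spin the configuration is t₂g⁵ eg⁰: orbital energy -2.0 × 8950 = -17900 cm⁻¹, and 2 additional pairs relative to high-spin add 47370 cm⁻¹, giving 29470 cm⁻¹.
Thus E(LS) − E(HS) = 29470 cm⁻¹.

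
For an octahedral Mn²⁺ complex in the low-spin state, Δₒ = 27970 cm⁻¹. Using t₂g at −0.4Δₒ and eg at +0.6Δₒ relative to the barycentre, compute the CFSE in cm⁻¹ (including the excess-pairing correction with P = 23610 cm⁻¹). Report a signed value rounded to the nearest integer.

-8720

Mn²⁺: group 7, so d-count = 7 − 2 = 5.
Configuration: t₂g⁵ eg⁰.
CFSE(orbital) = 5×(-0.4Δₒ) + 0×(0.6Δₒ) = -2.0Δₒ; with Δₒ = 27970 cm⁻¹ that is -55940 cm⁻¹.
Relative to high-spin t₂g³ eg² (0 paired), the low-spin configuration has 2 additional pairs, contributing +2 × 23610 = +47220 cm⁻¹.
Overall CFSE = -55940 + 47220 = -8720 cm⁻¹.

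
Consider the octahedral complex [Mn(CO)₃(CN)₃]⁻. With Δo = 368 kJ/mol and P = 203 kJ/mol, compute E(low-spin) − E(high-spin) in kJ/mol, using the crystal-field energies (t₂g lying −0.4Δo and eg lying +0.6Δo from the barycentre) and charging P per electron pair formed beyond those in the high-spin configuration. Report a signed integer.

Ligand charges: 3×(+0) from CO and 3×(-1) from CN⁻ sum to -3; with overall charge -1, Mn is +2.
Group 7 minus oxidation state +2 gives a d⁵ configuration for Mn²⁺.
High-spin: t₂g³ eg², CFSE = 0.0Δo = 0 kJ/mol.
For low-spin the configuration is t₂g⁵ eg⁰: orbital energy -2.0 × 368 = -736 kJ/mol, and 2 additional pairs relative to high-spin add 406 kJ/mol, giving -330 kJ/mol.
E(LS) − E(HS) = -330 − (0) = -330 kJ/mol.

-330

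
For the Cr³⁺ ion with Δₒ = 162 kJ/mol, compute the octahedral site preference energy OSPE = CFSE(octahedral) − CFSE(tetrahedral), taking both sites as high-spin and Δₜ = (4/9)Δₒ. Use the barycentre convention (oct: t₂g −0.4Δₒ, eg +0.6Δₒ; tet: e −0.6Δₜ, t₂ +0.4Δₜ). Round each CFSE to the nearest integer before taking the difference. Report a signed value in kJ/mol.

-136

Cr is in group 6, so Cr³⁺ is d³ (6 − 3 = 3).
Octahedral (high-spin): t₂g³ eg⁰, CFSE = 3(−0.4) + 0(+0.6) = -1.2Δₒ = -1.2 × 162 = -194 kJ/mol.
In a tetrahedral site the filling is e² t₂¹: CFSE(tet) = -0.8Δₜ = -0.8 × (4/9)(162) = -58 kJ/mol.
OSPE = CFSE(oct) − CFSE(tet) = -194 − (-58) = -136 kJ/mol.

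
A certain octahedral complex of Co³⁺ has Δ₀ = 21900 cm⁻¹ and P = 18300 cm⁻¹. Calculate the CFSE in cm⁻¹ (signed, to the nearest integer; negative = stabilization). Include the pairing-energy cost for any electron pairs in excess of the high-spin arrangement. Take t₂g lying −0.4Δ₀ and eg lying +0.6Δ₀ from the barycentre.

-15960

Co sits in group 9; removing 3 electrons leaves Co³⁺ with 9 − 3 = 6 d electrons.
Δ₀ > P, so pairing is preferred: the ground state is low-spin.
That gives t₂g⁶ eg⁰.
Orbital CFSE = -2.4Δ₀ = -2.4 × 21900 = -52560 cm⁻¹.
Excess pairs vs high-spin: 3 − 1 = 2; pairing cost = +36600 cm⁻¹.
Net CFSE = -52560 + 36600 = -15960 cm⁻¹.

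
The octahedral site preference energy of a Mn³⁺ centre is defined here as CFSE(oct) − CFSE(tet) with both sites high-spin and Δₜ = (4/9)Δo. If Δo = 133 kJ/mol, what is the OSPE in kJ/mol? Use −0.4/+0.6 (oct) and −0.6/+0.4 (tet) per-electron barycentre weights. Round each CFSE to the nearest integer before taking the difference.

-56

Group 7 minus oxidation state +3 gives a d⁴ configuration for Mn³⁺.
Octahedral (high-spin): t₂g³ eg¹, CFSE = 3(−0.4) + 1(+0.6) = -0.6Δo = -0.6 × 133 = -80 kJ/mol.
Tetrahedral e² t₂² gives -0.4Δₜ = -0.4 × (4/9) × 133 = -24 kJ/mol.
Subtracting, OSPE = -80 − (-24) = -56 kJ/mol.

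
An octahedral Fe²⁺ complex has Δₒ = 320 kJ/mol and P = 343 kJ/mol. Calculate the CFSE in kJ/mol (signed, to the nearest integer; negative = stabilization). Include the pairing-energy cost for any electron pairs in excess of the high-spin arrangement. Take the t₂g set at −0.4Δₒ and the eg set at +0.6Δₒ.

Fe²⁺: group 8, so d-count = 8 − 2 = 6.
Since Δₒ = 320 kJ/mol < P = 343 kJ/mol, the complex adopts the high-spin configuration.
Configuration: t₂g⁴ eg².
Orbital CFSE = -0.4Δₒ = -0.4 × 320 = -128 kJ/mol.
High-spin has no excess pairs, so no pairing correction applies.

-128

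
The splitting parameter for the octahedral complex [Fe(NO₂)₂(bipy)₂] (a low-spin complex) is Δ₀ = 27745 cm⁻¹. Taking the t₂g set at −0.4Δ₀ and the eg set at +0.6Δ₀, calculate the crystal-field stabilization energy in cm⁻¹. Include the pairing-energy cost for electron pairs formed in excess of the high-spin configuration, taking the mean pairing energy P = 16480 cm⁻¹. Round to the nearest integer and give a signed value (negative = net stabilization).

Ligand charges: 2×(-1) from NO₂⁻ and 2×(+0) from bipy sum to -2; with overall charge +0, Fe is +2.
Fe is in group 8, so Fe²⁺ is d⁶ (8 − 2 = 6).
Electron filling gives t₂g⁶ eg⁰.
Orbital CFSE = 6(-0.4) + 0(0.6) = -2.4Δ₀ = -2.4 × 27745 = -66588 cm⁻¹.
Relative to high-spin t₂g⁴ eg² (1 paired), the low-spin configuration has 2 additional pairs, contributing +2 × 16480 = +32960 cm⁻¹.
Overall CFSE = -66588 + 32960 = -33628 cm⁻¹.

-33628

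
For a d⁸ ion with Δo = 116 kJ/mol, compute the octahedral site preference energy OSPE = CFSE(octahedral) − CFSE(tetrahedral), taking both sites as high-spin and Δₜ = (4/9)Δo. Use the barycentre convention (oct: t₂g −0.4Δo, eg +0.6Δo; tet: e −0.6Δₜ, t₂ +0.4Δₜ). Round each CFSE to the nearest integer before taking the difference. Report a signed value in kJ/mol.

-98

In an octahedral site d⁸ (HS) is t2g^6 e_g^2, giving CFSE(oct) = -1.2Δo = -139 kJ/mol.
Tetrahedral e^4 t2^4 gives -0.8Δₜ = -0.8 × (4/9) × 116 = -41 kJ/mol.
Subtracting, OSPE = -139 − (-41) = -98 kJ/mol.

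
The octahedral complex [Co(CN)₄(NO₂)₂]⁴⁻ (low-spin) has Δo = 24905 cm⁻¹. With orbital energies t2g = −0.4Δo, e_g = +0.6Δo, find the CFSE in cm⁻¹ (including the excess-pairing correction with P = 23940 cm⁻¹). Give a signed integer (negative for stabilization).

-20889

Ligand charges: 4×(-1) from CN⁻ and 2×(-1) from NO₂⁻ sum to -6; with overall charge -4, Co is +2.
Co sits in group 9; removing 2 electrons leaves Co²⁺ with 9 − 2 = 7 d electrons.
Configuration: t2g^6 e_g^1.
Orbital CFSE = 6(-0.4) + 1(0.6) = -1.8Δo = -1.8 × 24905 = -44829 cm⁻¹.
Pairing penalty: 3 pairs vs 2 in the high-spin reference → 1 extra × P = 23940 cm⁻¹.
Overall CFSE = -44829 + 23940 = -20889 cm⁻¹.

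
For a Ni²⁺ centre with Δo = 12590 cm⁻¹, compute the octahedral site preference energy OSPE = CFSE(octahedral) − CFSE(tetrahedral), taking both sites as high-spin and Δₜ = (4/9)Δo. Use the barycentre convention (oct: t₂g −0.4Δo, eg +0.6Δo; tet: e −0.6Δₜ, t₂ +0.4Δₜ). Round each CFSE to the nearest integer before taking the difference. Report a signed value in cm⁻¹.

-10632

Group 10 minus oxidation state +2 gives a d⁸ configuration for Ni²⁺.
Octahedral (high-spin): t₂g⁶ eg², CFSE = 6(−0.4) + 2(+0.6) = -1.2Δo = -1.2 × 12590 = -15108 cm⁻¹.
In a tetrahedral site the filling is e⁴ t₂⁴: CFSE(tet) = -0.8Δₜ = -0.8 × (4/9)(12590) = -4476 cm⁻¹.
Subtracting, OSPE = -15108 − (-4476) = -10632 cm⁻¹.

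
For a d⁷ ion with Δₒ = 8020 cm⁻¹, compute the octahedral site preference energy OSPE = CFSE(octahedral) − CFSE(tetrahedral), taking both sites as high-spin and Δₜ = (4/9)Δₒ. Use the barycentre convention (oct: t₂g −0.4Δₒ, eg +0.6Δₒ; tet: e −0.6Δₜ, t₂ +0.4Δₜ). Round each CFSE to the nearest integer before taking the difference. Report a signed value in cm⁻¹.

-2139

In an octahedral site d⁷ (HS) is t₂g⁵ eg², giving CFSE(oct) = -0.8Δₒ = -6416 cm⁻¹.
In a tetrahedral site the filling is e⁴ t₂³: CFSE(tet) = -1.2Δₜ = -1.2 × (4/9)(8020) = -4277 cm⁻¹.
Subtracting, OSPE = -6416 − (-4277) = -2139 cm⁻¹.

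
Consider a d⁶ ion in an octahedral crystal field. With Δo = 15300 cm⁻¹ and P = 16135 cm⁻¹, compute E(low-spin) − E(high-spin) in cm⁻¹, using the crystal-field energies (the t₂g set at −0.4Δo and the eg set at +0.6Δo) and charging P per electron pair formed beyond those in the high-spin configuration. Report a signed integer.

In the high-spin limit (t₂g⁴ eg²) the orbital term is -0.4Δo = -6120 cm⁻¹, with no excess pairing.
Low-spin t₂g⁶ eg⁰ gives -2.4Δo = -36720 cm⁻¹, but forming 2 extra pairs costs 2P = 32270 cm⁻¹, so E(LS) = -36720 + 32270 = -4450 cm⁻¹.
Thus E(LS) − E(HS) = 1670 cm⁻¹.

1670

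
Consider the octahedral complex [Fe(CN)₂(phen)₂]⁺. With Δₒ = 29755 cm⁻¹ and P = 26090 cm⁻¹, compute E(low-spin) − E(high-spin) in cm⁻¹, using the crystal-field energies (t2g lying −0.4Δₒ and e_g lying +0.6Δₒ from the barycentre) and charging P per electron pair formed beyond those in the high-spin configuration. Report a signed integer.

-7330

Ligand charges: 2×(-1) from CN⁻ and 2×(+0) from phen sum to -2; with overall charge +1, Fe is +3.
Fe sits in group 8; removing 3 electrons leaves Fe³⁺ with 8 − 3 = 5 d electrons.
High-spin d⁵ fills as t2g^3 e_g^2 with CFSE 3(−0.4) + 2(+0.6) = 0.0Δₒ = 0 cm⁻¹.
For low-spin the configuration is t2g^5 e_g^0: orbital energy -2.0 × 29755 = -59510 cm⁻¹, and 2 additional pairs relative to high-spin add 52180 cm⁻¹, giving -7330 cm⁻¹.
The difference is -7330 − (0) = -7330 cm⁻¹, so low-spin lies lower.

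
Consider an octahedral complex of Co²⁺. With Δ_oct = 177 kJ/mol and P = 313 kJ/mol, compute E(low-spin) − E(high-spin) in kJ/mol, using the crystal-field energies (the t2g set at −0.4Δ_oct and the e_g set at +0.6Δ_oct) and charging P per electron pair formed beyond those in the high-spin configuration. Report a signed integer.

Co sits in group 9; removing 2 electrons leaves Co²⁺ with 9 − 2 = 7 d electrons.
High-spin: t2g^5 e_g^2, CFSE = -0.8Δ_oct = -142 kJ/mol.
Low-spin: t2g^6 e_g^1, orbital CFSE = -1.8Δ_oct = -319 kJ/mol; plus 1 excess pair × P = +313 kJ/mol; total -6 kJ/mol.
Thus E(LS) − E(HS) = 136 kJ/mol.

136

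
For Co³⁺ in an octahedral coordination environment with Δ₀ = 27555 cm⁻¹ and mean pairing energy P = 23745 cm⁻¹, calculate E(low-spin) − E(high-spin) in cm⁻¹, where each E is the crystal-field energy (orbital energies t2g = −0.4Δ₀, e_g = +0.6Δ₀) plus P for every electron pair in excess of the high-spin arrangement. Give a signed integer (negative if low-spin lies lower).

-7620

Co³⁺: group 9, so d-count = 9 − 3 = 6.
In the high-spin limit (t2g^4 e_g^2) the orbital term is -0.4Δ₀ = -11022 cm⁻¹, with no excess pairing.
Low-spin: t2g^6 e_g^0, orbital CFSE = -2.4Δ₀ = -66132 cm⁻¹; plus 2 excess pairs × P = +47490 cm⁻¹; total -18642 cm⁻¹.
Thus E(LS) − E(HS) = -7620 cm⁻¹.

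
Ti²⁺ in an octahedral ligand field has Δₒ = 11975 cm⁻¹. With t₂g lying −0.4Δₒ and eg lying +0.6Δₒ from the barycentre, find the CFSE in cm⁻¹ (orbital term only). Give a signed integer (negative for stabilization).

-9580

Ti²⁺: group 4, so d-count = 4 − 2 = 2.
The d² electrons fill as t₂g² eg⁰.
Orbital CFSE = 2(-0.4) + 0(0.6) = -0.8Δₒ = -0.8 × 11975 = -9580 cm⁻¹.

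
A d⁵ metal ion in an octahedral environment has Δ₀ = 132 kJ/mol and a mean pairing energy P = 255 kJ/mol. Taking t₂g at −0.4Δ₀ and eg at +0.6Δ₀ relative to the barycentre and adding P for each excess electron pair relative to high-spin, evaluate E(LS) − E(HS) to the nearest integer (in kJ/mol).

In the high-spin limit (t₂g³ eg²) the orbital term is 0.0Δ₀ = 0 kJ/mol, with no excess pairing.
Low-spin: t₂g⁵ eg⁰, orbital CFSE = -2.0Δ₀ = -264 kJ/mol; plus 2 excess pairs × P = +510 kJ/mol; total 246 kJ/mol.
Thus E(LS) − E(HS) = 246 kJ/mol.

246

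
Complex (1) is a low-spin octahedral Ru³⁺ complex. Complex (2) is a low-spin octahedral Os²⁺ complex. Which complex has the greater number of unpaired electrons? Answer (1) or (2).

(1): Ru sits in group 8; removing 3 electrons leaves Ru³⁺ with 8 − 3 = 5 d electrons; t2g^5 e_g^0 → 1 unpaired.
(2): Os is in group 8, so Os²⁺ is d⁶ (8 − 2 = 6); t2g^6 e_g^0 → 0 unpaired.
So (1) has more unpaired electrons.

(1)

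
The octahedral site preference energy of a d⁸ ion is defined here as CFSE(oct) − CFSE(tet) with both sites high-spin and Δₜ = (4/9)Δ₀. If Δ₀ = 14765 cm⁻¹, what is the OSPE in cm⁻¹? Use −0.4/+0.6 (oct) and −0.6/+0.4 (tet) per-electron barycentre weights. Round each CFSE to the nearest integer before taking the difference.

In an octahedral site d⁸ (HS) is t2g^6 e_g^2, giving CFSE(oct) = -1.2Δ₀ = -17718 cm⁻¹.
In a tetrahedral site the filling is e^4 t2^4: CFSE(tet) = -0.8Δₜ = -0.8 × (4/9)(14765) = -5250 cm⁻¹.
OSPE = CFSE(oct) − CFSE(tet) = -17718 − (-5250) = -12468 cm⁻¹.

-12468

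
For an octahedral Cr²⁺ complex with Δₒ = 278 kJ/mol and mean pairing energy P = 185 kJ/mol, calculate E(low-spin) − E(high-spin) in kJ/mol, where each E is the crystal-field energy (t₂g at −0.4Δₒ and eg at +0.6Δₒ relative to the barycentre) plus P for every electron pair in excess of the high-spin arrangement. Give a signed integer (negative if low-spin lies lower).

-93

Cr²⁺: group 6, so d-count = 6 − 2 = 4.
High-spin: t₂g³ eg¹, CFSE = -0.6Δₒ = -167 kJ/mol.
For low-spin the configuration is t₂g⁴ eg⁰: orbital energy -1.6 × 278 = -445 kJ/mol, and 1 additional pair relative to high-spin adds 185 kJ/mol, giving -260 kJ/mol.
Thus E(LS) − E(HS) = -93 kJ/mol.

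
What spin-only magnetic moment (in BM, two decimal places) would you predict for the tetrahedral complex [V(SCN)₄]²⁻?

3.87 BM

Each SCN⁻ contributes -1; 4 × (-1) = -4. With overall charge -2, V is in the +2 oxidation state.
V sits in group 5; removing 2 electrons leaves V²⁺ with 5 − 2 = 3 d electrons.
Tetrahedral splitting is small, so the complex is high-spin.
Configuration: e^2 t2^1 → 3 unpaired electrons.
μ(spin-only) = √[3(3+2)] = √15 ≈ 3.87 BM.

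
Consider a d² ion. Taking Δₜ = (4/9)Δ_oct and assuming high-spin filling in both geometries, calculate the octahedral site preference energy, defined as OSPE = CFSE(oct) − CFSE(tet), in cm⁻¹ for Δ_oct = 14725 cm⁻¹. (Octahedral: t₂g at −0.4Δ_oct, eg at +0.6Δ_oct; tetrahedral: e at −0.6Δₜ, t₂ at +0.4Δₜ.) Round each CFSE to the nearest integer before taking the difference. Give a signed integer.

Octahedral high-spin t₂g² eg⁰: CFSE = -0.8 × 14725 = -11780 cm⁻¹.
Tetrahedral: e² t₂⁰, CFSE = 2(−0.6) + 0(+0.4) = -1.2Δₜ = -1.2 × (4/9) × 14725 = -7853 cm⁻¹.
OSPE = CFSE(oct) − CFSE(tet) = -11780 − (-7853) = -3927 cm⁻¹.

-3927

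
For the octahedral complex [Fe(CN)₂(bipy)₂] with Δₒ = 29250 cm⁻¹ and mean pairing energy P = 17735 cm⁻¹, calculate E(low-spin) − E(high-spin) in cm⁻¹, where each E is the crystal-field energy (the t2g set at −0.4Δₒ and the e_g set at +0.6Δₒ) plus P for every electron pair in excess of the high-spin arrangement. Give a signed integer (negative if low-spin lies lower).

-23030

Ligand charges: 2×(-1) from CN⁻ and 2×(+0) from bipy sum to -2; with overall charge +0, Fe is +2.
Fe is in group 8, so Fe²⁺ is d⁶ (8 − 2 = 6).
In the high-spin limit (t2g^4 e_g^2) the orbital term is -0.4Δₒ = -11700 cm⁻¹, with no excess pairing.
Low-spin t2g^6 e_g^0 gives -2.4Δₒ = -70200 cm⁻¹, but forming 2 extra pairs costs 2P = 35470 cm⁻¹, so E(LS) = -70200 + 35470 = -34730 cm⁻¹.
E(LS) − E(HS) = -34730 − (-11700) = -23030 cm⁻¹.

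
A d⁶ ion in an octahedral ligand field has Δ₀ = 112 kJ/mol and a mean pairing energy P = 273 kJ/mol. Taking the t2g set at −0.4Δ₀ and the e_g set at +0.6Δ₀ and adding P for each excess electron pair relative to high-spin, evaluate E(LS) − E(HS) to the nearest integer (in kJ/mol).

322

High-spin: t2g^4 e_g^2, CFSE = -0.4Δ₀ = -45 kJ/mol.
Low-spin t2g^6 e_g^0 gives -2.4Δ₀ = -269 kJ/mol, but forming 2 extra pairs costs 2P = 546 kJ/mol, so E(LS) = -269 + 546 = 277 kJ/mol.
Thus E(LS) − E(HS) = 322 kJ/mol.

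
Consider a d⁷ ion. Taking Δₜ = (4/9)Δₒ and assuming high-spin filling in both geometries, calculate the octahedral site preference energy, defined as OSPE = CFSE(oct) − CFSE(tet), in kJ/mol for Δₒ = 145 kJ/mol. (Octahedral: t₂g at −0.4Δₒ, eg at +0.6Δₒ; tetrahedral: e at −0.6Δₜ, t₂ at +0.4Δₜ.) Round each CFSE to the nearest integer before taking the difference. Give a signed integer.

Octahedral (high-spin): t₂g⁵ eg², CFSE = 5(−0.4) + 2(+0.6) = -0.8Δₒ = -0.8 × 145 = -116 kJ/mol.
In a tetrahedral site the filling is e⁴ t₂³: CFSE(tet) = -1.2Δₜ = -1.2 × (4/9)(145) = -77 kJ/mol.
Subtracting, OSPE = -116 − (-77) = -39 kJ/mol.

-39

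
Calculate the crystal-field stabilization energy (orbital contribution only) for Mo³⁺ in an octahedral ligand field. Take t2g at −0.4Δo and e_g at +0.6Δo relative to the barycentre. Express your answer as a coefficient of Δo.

Mo is in group 6, so Mo³⁺ is d³ (6 − 3 = 3).
Configuration: t2g^3 e_g^0.
CFSE = 3(-0.4Δo) + 0(0.6Δo) = -1.2Δo + 0.0Δo = -1.2Δo.

-1.2 Δo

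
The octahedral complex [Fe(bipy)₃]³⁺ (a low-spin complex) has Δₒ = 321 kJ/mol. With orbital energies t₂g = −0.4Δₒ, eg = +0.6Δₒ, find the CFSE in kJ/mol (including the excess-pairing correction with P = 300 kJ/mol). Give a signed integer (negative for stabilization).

-42

bipy is neutral, so the +3 overall charge sits on Fe: oxidation state +3.
Group 8 minus oxidation state +3 gives a d⁵ configuration for Fe³⁺.
Configuration: t₂g⁵ eg⁰.
CFSE(orbital) = 5×(-0.4Δₒ) + 0×(0.6Δₒ) = -2.0Δₒ; with Δₒ = 321 kJ/mol that is -642 kJ/mol.
High-spin d⁵ would be t₂g³ eg² with 0 pairs; low-spin has 2, so 2 excess pairs cost +2P = +600 kJ/mol.
Combining: -642 + 600 = -42 kJ/mol.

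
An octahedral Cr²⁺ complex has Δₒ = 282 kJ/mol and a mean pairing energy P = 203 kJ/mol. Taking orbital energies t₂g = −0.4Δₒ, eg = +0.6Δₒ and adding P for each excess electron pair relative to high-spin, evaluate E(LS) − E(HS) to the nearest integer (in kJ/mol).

-79

Cr²⁺: group 6, so d-count = 6 − 2 = 4.
High-spin d⁴ fills as t₂g³ eg¹ with CFSE 3(−0.4) + 1(+0.6) = -0.6Δₒ = -169 kJ/mol.
Low-spin t₂g⁴ eg⁰ gives -1.6Δₒ = -451 kJ/mol, but forming 1 extra pair costs 1P = 203 kJ/mol, so E(LS) = -451 + 203 = -248 kJ/mol.
Thus E(LS) − E(HS) = -79 kJ/mol.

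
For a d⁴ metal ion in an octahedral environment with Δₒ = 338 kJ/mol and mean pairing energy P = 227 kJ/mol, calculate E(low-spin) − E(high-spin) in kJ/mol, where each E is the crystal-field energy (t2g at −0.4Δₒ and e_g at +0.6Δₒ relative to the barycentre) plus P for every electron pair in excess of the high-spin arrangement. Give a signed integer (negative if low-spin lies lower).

In the high-spin limit (t2g^3 e_g^1) the orbital term is -0.6Δₒ = -203 kJ/mol, with no excess pairing.
Low-spin: t2g^4 e_g^0, orbital CFSE = -1.6Δₒ = -541 kJ/mol; plus 1 excess pair × P = +227 kJ/mol; total -314 kJ/mol.
E(LS) − E(HS) = -314 − (-203) = -111 kJ/mol.

-111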